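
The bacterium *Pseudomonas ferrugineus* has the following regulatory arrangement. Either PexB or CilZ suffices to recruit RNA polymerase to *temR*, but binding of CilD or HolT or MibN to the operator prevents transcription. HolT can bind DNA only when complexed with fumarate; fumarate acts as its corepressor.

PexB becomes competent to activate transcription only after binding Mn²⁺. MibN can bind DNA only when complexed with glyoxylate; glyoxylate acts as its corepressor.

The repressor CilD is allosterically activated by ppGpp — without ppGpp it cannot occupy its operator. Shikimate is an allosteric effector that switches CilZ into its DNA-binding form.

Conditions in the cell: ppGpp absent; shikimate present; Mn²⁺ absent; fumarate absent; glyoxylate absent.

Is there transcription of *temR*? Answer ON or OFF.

Mn²⁺ is absent, so PexB is inactive.
ppGpp is absent, so CilD is inactive.
Fumarate is absent, so HolT is inactive.
Glyoxylate is absent, so MibN is inactive.
Shikimate is present, so CilZ is active.
Activator CilZ is present, so *temR* is transcribed.

ON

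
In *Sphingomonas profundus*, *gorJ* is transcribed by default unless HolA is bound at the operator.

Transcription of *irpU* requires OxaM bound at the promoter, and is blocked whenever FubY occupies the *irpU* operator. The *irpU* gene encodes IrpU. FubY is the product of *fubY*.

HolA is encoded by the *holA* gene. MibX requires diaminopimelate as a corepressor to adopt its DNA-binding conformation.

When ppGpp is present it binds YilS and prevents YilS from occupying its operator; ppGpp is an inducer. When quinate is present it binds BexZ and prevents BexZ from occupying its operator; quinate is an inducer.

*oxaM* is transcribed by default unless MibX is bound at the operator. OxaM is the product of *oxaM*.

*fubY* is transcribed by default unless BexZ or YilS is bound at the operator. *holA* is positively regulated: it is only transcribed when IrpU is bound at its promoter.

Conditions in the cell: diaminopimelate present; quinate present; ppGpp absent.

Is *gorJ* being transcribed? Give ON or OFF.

Diaminopimelate is present, so MibX is active.
With repressor MibX bound, *oxaM* is not transcribed.
So OxaM is not produced.
Quinate is present, so BexZ is inactive.
ppGpp is absent, so YilS is active.
With repressor YilS bound, *fubY* is not transcribed.
So FubY is not produced.
Required activator OxaM is absent, so *irpU* is not transcribed.
So IrpU is not produced.
Required activator IrpU is absent, so *holA* is not transcribed.
So HolA is not produced.
With no repressor bound, *gorJ* is transcribed.

ON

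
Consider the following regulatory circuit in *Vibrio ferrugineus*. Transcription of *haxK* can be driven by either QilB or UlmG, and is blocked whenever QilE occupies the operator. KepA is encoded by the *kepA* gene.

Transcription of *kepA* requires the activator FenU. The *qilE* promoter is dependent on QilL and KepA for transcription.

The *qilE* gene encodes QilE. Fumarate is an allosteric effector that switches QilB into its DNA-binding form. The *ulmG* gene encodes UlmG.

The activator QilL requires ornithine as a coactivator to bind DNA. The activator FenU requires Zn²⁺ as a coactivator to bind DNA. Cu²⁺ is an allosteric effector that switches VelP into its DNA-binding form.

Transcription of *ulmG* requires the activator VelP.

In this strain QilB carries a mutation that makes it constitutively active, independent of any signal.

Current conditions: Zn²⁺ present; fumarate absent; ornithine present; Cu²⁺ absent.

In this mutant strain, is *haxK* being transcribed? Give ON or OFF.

OFF

QilB is constitutively active in this strain.
Cu²⁺ is absent, so VelP is inactive.
Required activator VelP is absent, so *ulmG* is not transcribed.
So UlmG is not produced.
Ornithine is present, so QilL is active.
Zn²⁺ is present, so FenU is active.
No repressor is bound and FenU is active, so *kepA* is transcribed.
So KepA is produced and active.
No repressor is bound and QilL and KepA are active, so *qilE* is transcribed.
So QilE is produced and active.
With repressor QilE bound, *haxK* is not transcribed.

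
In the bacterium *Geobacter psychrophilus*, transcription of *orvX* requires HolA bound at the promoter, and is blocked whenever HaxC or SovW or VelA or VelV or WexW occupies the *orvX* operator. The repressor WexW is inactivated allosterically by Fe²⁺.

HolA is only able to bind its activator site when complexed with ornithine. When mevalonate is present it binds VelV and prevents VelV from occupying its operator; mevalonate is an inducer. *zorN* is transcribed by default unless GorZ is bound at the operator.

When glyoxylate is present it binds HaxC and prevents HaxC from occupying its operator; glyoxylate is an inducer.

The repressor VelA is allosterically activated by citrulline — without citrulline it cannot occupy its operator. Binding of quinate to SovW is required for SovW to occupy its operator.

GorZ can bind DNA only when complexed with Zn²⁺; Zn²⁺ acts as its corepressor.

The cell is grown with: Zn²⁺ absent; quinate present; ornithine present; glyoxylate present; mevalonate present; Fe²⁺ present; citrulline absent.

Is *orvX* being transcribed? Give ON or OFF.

OFF

Ornithine is present, so HolA is active.
Glyoxylate is present, so HaxC is inactive.
Quinate is present, so SovW is active.
Citrulline is absent, so VelA is inactive.
Mevalonate is present, so VelV is inactive.
Fe²⁺ is present, so WexW is inactive.
With repressor SovW bound, *orvX* is not transcribed.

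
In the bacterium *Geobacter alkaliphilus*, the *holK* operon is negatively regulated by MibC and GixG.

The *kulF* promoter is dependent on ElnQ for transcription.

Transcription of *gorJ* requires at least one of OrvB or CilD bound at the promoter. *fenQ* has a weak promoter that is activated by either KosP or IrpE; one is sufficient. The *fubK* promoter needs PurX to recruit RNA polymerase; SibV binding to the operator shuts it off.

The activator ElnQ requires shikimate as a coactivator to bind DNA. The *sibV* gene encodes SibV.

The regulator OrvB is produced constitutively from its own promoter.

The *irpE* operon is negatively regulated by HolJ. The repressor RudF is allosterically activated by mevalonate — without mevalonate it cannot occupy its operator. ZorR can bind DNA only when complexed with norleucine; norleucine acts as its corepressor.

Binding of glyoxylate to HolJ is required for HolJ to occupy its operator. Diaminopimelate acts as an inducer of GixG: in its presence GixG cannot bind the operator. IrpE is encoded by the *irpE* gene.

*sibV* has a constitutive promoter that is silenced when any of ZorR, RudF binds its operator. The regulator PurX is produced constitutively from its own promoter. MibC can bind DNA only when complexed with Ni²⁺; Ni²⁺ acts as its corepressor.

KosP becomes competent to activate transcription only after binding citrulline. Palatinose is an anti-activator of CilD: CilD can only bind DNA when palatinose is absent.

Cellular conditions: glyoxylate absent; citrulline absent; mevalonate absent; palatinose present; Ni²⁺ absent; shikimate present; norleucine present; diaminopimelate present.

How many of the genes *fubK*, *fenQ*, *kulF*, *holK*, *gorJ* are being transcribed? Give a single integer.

PurX is produced constitutively and is active.
Norleucine is present, so ZorR is active.
Mevalonate is absent, so RudF is inactive.
With repressor ZorR bound, *sibV* is not transcribed.
So SibV is not produced.
No repressor is bound and PurX is active, so *fubK* is transcribed.
→ *fubK* is ON.
Citrulline is absent, so KosP is inactive.
Glyoxylate is absent, so HolJ is inactive.
With no repressor bound, *irpE* is transcribed.
So IrpE is produced and active.
Activator IrpE is present, so *fenQ* is transcribed.
→ *fenQ* is ON.
Shikimate is present, so ElnQ is active.
No repressor is bound and ElnQ is active, so *kulF* is transcribed.
→ *kulF* is ON.
Ni²⁺ is absent, so MibC is inactive.
Diaminopimelate is present, so GixG is inactive.
With no repressor bound, *holK* is transcribed.
→ *holK* is ON.
OrvB is produced constitutively and is active.
Palatinose is present, so CilD is inactive.
Activator OrvB is present, so *gorJ* is transcribed.
→ *gorJ* is ON.
5 of the 5 genes are transcribed.

5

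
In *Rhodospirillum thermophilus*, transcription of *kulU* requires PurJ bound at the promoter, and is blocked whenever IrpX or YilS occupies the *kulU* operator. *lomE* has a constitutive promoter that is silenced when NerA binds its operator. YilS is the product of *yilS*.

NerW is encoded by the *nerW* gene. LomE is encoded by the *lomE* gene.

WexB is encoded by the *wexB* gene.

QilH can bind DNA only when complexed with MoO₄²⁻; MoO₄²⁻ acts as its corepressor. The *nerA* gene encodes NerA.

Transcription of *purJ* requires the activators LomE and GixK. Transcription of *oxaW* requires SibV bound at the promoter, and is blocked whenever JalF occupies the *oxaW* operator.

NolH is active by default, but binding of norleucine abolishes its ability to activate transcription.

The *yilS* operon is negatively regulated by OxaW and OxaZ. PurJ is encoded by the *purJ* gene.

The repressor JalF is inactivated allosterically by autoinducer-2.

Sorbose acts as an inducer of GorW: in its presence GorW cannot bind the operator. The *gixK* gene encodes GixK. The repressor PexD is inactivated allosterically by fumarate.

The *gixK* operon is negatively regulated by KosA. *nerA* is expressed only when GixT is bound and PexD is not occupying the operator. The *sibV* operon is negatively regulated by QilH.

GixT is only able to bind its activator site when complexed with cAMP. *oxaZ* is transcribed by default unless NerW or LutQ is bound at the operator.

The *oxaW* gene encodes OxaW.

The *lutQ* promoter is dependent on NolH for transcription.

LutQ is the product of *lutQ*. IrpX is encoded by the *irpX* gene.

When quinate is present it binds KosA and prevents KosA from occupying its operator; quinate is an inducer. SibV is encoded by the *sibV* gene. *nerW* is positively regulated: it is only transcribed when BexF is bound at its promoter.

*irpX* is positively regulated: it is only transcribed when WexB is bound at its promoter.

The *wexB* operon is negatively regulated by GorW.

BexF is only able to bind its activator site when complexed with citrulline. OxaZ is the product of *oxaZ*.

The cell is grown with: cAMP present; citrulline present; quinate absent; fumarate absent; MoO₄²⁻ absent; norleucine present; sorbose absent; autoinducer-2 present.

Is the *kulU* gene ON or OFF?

OFF

Fumarate is absent, so PexD is active.
cAMP is present, so GixT is active.
With repressor PexD bound, *nerA* is not transcribed.
So NerA is not produced.
With no repressor bound, *lomE* is transcribed.
So LomE is produced and active.
Quinate is absent, so KosA is active.
With repressor KosA bound, *gixK* is not transcribed.
So GixK is not produced.
Required activator GixK is absent, so *purJ* is not transcribed.
So PurJ is not produced.
Sorbose is absent, so GorW is active.
With repressor GorW bound, *wexB* is not transcribed.
So WexB is not produced.
Required activator WexB is absent, so *irpX* is not transcribed.
So IrpX is not produced.
Autoinducer-2 is present, so JalF is inactive.
MoO₄²⁻ is absent, so QilH is inactive.
With no repressor bound, *sibV* is transcribed.
So SibV is produced and active.
No repressor is bound and SibV is active, so *oxaW* is transcribed.
So OxaW is produced and active.
Citrulline is present, so BexF is active.
No repressor is bound and BexF is active, so *nerW* is transcribed.
So NerW is produced and active.
Norleucine is present, so NolH is inactive.
Required activator NolH is absent, so *lutQ* is not transcribed.
So LutQ is not produced.
With repressor NerW bound, *oxaZ* is not transcribed.
So OxaZ is not produced.
With repressor OxaW bound, *yilS* is not transcribed.
So YilS is not produced.
Required activator PurJ is absent, so *kulU* is not transcribed.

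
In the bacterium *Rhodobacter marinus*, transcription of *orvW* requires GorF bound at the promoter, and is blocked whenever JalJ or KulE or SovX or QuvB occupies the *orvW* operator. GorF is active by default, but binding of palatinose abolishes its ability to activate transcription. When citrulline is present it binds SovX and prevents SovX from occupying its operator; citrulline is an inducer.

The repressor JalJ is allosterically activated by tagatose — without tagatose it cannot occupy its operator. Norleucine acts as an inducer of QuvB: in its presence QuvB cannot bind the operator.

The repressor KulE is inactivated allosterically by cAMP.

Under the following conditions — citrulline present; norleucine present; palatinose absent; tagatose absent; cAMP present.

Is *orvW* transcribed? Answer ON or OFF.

Tagatose is absent, so JalJ is inactive.
cAMP is present, so KulE is inactive.
Citrulline is present, so SovX is inactive.
Palatinose is absent, so GorF is active.
Norleucine is present, so QuvB is inactive.
No repressor is bound and GorF is active, so *orvW* is transcribed.

ON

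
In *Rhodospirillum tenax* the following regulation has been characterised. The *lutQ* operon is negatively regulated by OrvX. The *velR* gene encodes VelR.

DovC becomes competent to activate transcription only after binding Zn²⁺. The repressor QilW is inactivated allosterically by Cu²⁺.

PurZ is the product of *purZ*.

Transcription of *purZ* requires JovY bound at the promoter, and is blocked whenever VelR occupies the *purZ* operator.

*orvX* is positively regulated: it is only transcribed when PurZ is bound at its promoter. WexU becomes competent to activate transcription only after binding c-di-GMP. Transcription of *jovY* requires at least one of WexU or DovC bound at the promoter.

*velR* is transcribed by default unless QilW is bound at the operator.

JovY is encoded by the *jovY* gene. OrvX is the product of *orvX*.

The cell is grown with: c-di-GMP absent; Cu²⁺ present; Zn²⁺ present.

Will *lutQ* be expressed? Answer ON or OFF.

ON

c-di-GMP is absent, so WexU is inactive.
Zn²⁺ is present, so DovC is active.
Activator DovC is present, so *jovY* is transcribed.
So JovY is produced and active.
Cu²⁺ is present, so QilW is inactive.
With no repressor bound, *velR* is transcribed.
So VelR is produced and active.
With repressor VelR bound, *purZ* is not transcribed.
So PurZ is not produced.
Required activator PurZ is absent, so *orvX* is not transcribed.
So OrvX is not produced.
With no repressor bound, *lutQ* is transcribed.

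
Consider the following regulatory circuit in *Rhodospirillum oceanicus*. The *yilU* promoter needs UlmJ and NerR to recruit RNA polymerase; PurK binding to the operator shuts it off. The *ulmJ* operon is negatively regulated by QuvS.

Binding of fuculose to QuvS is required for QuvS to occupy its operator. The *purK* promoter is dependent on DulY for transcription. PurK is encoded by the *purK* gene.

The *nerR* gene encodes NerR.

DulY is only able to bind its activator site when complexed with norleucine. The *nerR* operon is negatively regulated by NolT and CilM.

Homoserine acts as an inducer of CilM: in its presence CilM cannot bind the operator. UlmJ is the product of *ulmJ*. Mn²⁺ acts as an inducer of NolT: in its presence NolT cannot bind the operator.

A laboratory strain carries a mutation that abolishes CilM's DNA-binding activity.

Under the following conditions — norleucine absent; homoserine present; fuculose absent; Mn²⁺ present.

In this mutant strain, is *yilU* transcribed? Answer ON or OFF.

ON

Fuculose is absent, so QuvS is inactive.
With no repressor bound, *ulmJ* is transcribed.
So UlmJ is produced and active.
Mn²⁺ is present, so NolT is inactive.
CilM is non-functional in this strain, so it has no effect.
With no repressor bound, *nerR* is transcribed.
So NerR is produced and active.
Norleucine is absent, so DulY is inactive.
Required activator DulY is absent, so *purK* is not transcribed.
So PurK is not produced.
No repressor is bound and UlmJ and NerR are active, so *yilU* is transcribed.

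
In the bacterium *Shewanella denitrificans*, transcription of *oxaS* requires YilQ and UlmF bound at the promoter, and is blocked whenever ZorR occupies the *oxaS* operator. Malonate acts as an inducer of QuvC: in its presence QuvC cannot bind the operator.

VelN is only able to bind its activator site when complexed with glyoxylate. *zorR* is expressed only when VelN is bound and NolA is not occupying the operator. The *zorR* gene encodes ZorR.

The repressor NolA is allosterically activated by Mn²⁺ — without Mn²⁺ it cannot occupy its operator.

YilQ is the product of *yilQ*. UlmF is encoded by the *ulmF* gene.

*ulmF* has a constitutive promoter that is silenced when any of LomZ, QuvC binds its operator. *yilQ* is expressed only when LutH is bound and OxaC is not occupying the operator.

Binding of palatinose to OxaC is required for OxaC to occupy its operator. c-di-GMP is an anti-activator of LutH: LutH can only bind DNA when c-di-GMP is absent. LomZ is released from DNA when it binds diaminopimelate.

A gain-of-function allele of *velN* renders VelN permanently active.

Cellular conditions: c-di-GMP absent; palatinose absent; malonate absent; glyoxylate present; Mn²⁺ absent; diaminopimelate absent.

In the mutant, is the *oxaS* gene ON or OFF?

OFF

c-di-GMP is absent, so LutH is active.
Palatinose is absent, so OxaC is inactive.
No repressor is bound and LutH is active, so *yilQ* is transcribed.
So YilQ is produced and active.
Mn²⁺ is absent, so NolA is inactive.
VelN is constitutively active in this strain.
No repressor is bound and VelN is active, so *zorR* is transcribed.
So ZorR is produced and active.
Diaminopimelate is absent, so LomZ is active.
Malonate is absent, so QuvC is active.
With repressor LomZ bound, *ulmF* is not transcribed.
So UlmF is not produced.
With repressor ZorR bound, *oxaS* is not transcribed.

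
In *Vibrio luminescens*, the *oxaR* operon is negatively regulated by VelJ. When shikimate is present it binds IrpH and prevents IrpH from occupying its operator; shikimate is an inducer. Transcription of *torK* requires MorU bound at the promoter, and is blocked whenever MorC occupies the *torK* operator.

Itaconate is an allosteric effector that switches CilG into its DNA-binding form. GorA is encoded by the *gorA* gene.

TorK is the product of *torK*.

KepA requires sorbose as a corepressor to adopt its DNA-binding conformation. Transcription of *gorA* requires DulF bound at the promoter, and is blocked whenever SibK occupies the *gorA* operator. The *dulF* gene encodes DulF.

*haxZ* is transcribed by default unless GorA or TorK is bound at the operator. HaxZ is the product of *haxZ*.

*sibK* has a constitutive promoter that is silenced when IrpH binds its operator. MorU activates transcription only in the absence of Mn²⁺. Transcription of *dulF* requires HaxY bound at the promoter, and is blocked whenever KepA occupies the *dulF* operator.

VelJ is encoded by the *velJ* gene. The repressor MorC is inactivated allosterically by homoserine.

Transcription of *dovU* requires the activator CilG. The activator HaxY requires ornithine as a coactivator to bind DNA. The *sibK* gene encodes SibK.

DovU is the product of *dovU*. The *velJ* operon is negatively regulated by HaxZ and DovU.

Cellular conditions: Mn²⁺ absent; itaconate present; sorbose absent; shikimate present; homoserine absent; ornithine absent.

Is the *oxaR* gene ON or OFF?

Sorbose is absent, so KepA is inactive.
Ornithine is absent, so HaxY is inactive.
Required activator HaxY is absent, so *dulF* is not transcribed.
So DulF is not produced.
Shikimate is present, so IrpH is inactive.
With no repressor bound, *sibK* is transcribed.
So SibK is produced and active.
With repressor SibK bound, *gorA* is not transcribed.
So GorA is not produced.
Homoserine is absent, so MorC is active.
Mn²⁺ is absent, so MorU is active.
With repressor MorC bound, *torK* is not transcribed.
So TorK is not produced.
With no repressor bound, *haxZ* is transcribed.
So HaxZ is produced and active.
Itaconate is present, so CilG is active.
No repressor is bound and CilG is active, so *dovU* is transcribed.
So DovU is produced and active.
With repressor HaxZ bound, *velJ* is not transcribed.
So VelJ is not produced.
With no repressor bound, *oxaR* is transcribed.

ON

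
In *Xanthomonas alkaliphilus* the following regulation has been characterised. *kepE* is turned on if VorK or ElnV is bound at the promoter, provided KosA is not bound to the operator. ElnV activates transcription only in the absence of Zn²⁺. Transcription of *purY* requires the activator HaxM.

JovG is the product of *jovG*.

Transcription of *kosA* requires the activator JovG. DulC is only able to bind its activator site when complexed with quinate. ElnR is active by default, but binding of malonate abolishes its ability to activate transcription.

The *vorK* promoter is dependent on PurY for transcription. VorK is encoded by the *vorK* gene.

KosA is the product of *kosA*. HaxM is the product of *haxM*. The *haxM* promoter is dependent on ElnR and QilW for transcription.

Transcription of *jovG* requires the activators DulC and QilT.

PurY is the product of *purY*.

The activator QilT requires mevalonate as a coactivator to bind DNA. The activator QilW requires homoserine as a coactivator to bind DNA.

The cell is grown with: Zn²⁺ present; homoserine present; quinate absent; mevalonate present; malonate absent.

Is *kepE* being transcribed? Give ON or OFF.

Quinate is absent, so DulC is inactive.
Mevalonate is present, so QilT is active.
Required activator DulC is absent, so *jovG* is not transcribed.
So JovG is not produced.
Required activator JovG is absent, so *kosA* is not transcribed.
So KosA is not produced.
Malonate is absent, so ElnR is active.
Homoserine is present, so QilW is active.
No repressor is bound and ElnR and QilW are active, so *haxM* is transcribed.
So HaxM is produced and active.
No repressor is bound and HaxM is active, so *purY* is transcribed.
So PurY is produced and active.
No repressor is bound and PurY is active, so *vorK* is transcribed.
So VorK is produced and active.
Zn²⁺ is present, so ElnV is inactive.
Activator VorK is present, so *kepE* is transcribed.

ON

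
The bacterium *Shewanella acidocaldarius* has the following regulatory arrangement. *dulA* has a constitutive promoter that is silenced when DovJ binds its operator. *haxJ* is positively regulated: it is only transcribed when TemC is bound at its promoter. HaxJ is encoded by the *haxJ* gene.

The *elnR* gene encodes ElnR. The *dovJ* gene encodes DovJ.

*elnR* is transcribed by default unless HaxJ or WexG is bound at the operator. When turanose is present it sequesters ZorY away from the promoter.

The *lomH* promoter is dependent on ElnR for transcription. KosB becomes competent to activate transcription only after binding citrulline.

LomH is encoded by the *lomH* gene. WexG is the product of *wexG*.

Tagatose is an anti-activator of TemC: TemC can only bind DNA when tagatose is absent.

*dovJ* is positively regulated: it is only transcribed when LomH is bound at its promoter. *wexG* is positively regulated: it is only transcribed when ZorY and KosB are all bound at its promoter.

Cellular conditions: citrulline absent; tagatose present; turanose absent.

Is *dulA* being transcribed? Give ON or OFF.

Tagatose is present, so TemC is inactive.
Required activator TemC is absent, so *haxJ* is not transcribed.
So HaxJ is not produced.
Turanose is absent, so ZorY is active.
Citrulline is absent, so KosB is inactive.
Required activator KosB is absent, so *wexG* is not transcribed.
So WexG is not produced.
With no repressor bound, *elnR* is transcribed.
So ElnR is produced and active.
No repressor is bound and ElnR is active, so *lomH* is transcribed.
So LomH is produced and active.
No repressor is bound and LomH is active, so *dovJ* is transcribed.
So DovJ is produced and active.
With repressor DovJ bound, *dulA* is not transcribed.

OFF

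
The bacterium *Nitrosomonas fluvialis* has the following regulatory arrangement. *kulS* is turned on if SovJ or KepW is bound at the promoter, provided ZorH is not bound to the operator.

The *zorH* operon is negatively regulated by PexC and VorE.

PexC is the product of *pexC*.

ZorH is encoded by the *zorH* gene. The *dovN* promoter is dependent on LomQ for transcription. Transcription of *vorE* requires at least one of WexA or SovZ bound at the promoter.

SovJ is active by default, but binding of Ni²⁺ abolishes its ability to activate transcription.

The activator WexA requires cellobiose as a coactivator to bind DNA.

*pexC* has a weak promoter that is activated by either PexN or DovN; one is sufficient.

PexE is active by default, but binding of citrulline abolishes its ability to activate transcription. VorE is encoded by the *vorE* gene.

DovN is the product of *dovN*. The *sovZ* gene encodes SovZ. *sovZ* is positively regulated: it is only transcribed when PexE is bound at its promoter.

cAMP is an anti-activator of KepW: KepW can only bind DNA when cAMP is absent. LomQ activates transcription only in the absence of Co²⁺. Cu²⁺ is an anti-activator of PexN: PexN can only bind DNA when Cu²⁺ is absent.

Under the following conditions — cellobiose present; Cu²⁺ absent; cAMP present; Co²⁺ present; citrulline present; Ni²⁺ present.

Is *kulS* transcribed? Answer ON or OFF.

Ni²⁺ is present, so SovJ is inactive.
Cu²⁺ is absent, so PexN is active.
Co²⁺ is present, so LomQ is inactive.
Required activator LomQ is absent, so *dovN* is not transcribed.
So DovN is not produced.
Activator PexN is present, so *pexC* is transcribed.
So PexC is produced and active.
Cellobiose is present, so WexA is active.
Citrulline is present, so PexE is inactive.
Required activator PexE is absent, so *sovZ* is not transcribed.
So SovZ is not produced.
Activator WexA is present, so *vorE* is transcribed.
So VorE is produced and active.
With repressor PexC bound, *zorH* is not transcribed.
So ZorH is not produced.
cAMP is present, so KepW is inactive.
No activator is available at the *kulS* promoter, so *kulS* is not transcribed.

OFF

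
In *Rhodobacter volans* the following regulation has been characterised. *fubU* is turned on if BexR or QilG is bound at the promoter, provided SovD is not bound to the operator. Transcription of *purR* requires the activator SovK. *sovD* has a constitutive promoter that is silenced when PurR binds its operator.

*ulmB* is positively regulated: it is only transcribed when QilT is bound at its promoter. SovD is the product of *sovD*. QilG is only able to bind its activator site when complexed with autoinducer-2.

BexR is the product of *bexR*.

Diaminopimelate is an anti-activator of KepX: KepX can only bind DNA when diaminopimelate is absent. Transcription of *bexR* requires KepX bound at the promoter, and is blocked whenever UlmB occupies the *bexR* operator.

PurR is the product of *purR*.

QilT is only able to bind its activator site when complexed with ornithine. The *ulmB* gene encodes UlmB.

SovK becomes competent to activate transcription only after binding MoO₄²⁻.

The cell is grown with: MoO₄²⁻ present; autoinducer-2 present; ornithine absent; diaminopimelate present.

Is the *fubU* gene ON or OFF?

Diaminopimelate is present, so KepX is inactive.
Ornithine is absent, so QilT is inactive.
Required activator QilT is absent, so *ulmB* is not transcribed.
So UlmB is not produced.
Required activator KepX is absent, so *bexR* is not transcribed.
So BexR is not produced.
Autoinducer-2 is present, so QilG is active.
MoO₄²⁻ is present, so SovK is active.
No repressor is bound and SovK is active, so *purR* is transcribed.
So PurR is produced and active.
With repressor PurR bound, *sovD* is not transcribed.
So SovD is not produced.
Activator QilG is present, so *fubU* is transcribed.

ON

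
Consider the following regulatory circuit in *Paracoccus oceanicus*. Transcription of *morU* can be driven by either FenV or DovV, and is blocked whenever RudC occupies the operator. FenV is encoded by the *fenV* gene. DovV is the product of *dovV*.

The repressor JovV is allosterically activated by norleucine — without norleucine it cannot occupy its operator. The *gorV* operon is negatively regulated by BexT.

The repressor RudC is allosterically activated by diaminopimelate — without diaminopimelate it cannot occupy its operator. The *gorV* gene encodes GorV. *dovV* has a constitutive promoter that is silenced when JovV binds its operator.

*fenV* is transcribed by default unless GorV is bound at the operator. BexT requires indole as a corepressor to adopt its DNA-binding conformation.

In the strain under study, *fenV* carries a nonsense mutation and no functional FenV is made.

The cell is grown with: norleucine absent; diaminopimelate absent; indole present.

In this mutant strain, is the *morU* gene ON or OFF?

ON

FenV is non-functional in this strain, so it has no effect.
Norleucine is absent, so JovV is inactive.
With no repressor bound, *dovV* is transcribed.
So DovV is produced and active.
Diaminopimelate is absent, so RudC is inactive.
Activator DovV is present, so *morU* is transcribed.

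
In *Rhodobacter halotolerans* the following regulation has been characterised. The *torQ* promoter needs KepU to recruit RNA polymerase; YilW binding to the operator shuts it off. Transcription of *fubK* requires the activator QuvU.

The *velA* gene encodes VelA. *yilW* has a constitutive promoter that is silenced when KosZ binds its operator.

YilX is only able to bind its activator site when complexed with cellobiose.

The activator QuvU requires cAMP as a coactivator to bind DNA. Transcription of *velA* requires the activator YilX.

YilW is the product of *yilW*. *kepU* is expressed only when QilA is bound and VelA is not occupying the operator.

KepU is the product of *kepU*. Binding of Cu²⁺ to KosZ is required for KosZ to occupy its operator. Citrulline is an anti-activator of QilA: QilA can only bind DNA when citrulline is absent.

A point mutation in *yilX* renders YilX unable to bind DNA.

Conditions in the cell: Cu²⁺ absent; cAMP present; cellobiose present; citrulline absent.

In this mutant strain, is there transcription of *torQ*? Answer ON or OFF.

OFF

Cu²⁺ is absent, so KosZ is inactive.
With no repressor bound, *yilW* is transcribed.
So YilW is produced and active.
Citrulline is absent, so QilA is active.
YilX is non-functional in this strain, so it has no effect.
Required activator YilX is absent, so *velA* is not transcribed.
So VelA is not produced.
No repressor is bound and QilA is active, so *kepU* is transcribed.
So KepU is produced and active.
With repressor YilW bound, *torQ* is not transcribed.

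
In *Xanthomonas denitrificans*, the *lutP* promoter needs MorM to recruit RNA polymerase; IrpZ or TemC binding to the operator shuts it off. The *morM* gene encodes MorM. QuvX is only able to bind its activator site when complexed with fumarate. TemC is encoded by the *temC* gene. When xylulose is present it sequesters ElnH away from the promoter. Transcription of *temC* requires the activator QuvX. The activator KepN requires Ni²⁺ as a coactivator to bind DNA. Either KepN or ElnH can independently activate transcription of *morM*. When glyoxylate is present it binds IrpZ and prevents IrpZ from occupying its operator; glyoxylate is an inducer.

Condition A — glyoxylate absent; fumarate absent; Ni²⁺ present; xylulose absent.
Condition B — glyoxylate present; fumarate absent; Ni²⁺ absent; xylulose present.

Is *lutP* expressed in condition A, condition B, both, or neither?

Condition A:
Glyoxylate is absent, so IrpZ is active.
Fumarate is absent, so QuvX is inactive.
Required activator QuvX is absent, so *temC* is not transcribed.
So TemC is not produced.
Ni²⁺ is present, so KepN is active.
Xylulose is absent, so ElnH is active.
Activator KepN is present, so *morM* is transcribed.
So MorM is produced and active.
With repressor IrpZ bound, *lutP* is not transcribed.
→ *lutP* is OFF in A.
Condition B:
Glyoxylate is present, so IrpZ is inactive.
Fumarate is absent, so QuvX is inactive.
Required activator QuvX is absent, so *temC* is not transcribed.
So TemC is not produced.
Ni²⁺ is absent, so KepN is inactive.
Xylulose is present, so ElnH is inactive.
No activator is available at the *morM* promoter, so *morM* is not transcribed.
So MorM is not produced.
Required activator MorM is absent, so *lutP* is not transcribed.
→ *lutP* is OFF in B.

neither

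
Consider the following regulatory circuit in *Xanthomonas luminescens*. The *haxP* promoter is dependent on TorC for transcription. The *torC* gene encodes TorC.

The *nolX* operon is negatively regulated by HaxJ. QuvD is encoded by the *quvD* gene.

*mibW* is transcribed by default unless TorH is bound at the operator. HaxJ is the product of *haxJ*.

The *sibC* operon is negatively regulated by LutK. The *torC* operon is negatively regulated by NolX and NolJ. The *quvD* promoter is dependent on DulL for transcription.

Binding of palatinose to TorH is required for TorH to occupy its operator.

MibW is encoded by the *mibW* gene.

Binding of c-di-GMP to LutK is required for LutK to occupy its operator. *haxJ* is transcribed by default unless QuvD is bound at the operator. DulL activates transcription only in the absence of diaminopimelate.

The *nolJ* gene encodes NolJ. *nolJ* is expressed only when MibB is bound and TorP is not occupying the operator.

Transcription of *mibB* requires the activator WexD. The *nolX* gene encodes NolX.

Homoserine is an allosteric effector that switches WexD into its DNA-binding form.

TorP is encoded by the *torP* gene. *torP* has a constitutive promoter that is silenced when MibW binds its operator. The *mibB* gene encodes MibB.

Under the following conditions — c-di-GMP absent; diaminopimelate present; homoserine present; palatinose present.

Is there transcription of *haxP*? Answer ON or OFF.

Diaminopimelate is present, so DulL is inactive.
Required activator DulL is absent, so *quvD* is not transcribed.
So QuvD is not produced.
With no repressor bound, *haxJ* is transcribed.
So HaxJ is produced and active.
With repressor HaxJ bound, *nolX* is not transcribed.
So NolX is not produced.
Homoserine is present, so WexD is active.
No repressor is bound and WexD is active, so *mibB* is transcribed.
So MibB is produced and active.
Palatinose is present, so TorH is active.
With repressor TorH bound, *mibW* is not transcribed.
So MibW is not produced.
With no repressor bound, *torP* is transcribed.
So TorP is produced and active.
With repressor TorP bound, *nolJ* is not transcribed.
So NolJ is not produced.
With no repressor bound, *torC* is transcribed.
So TorC is produced and active.
No repressor is bound and TorC is active, so *haxP* is transcribed.

ON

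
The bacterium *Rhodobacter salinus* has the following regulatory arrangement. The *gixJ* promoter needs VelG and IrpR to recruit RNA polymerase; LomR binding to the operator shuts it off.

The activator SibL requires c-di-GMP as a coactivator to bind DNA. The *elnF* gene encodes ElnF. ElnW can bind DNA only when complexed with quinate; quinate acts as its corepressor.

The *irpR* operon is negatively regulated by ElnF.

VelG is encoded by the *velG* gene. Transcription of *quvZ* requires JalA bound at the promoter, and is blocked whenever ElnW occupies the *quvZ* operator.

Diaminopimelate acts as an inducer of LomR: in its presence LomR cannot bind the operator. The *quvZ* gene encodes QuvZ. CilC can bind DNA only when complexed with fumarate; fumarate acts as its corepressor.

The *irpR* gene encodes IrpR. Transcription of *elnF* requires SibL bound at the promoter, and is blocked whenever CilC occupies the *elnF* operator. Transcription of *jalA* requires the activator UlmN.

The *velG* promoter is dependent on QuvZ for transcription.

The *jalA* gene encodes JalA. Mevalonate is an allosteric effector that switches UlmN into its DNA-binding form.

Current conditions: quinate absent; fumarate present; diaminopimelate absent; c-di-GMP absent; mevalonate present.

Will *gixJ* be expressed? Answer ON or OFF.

Mevalonate is present, so UlmN is active.
No repressor is bound and UlmN is active, so *jalA* is transcribed.
So JalA is produced and active.
Quinate is absent, so ElnW is inactive.
No repressor is bound and JalA is active, so *quvZ* is transcribed.
So QuvZ is produced and active.
No repressor is bound and QuvZ is active, so *velG* is transcribed.
So VelG is produced and active.
Fumarate is present, so CilC is active.
c-di-GMP is absent, so SibL is inactive.
With repressor CilC bound, *elnF* is not transcribed.
So ElnF is not produced.
With no repressor bound, *irpR* is transcribed.
So IrpR is produced and active.
Diaminopimelate is absent, so LomR is active.
With repressor LomR bound, *gixJ* is not transcribed.

OFF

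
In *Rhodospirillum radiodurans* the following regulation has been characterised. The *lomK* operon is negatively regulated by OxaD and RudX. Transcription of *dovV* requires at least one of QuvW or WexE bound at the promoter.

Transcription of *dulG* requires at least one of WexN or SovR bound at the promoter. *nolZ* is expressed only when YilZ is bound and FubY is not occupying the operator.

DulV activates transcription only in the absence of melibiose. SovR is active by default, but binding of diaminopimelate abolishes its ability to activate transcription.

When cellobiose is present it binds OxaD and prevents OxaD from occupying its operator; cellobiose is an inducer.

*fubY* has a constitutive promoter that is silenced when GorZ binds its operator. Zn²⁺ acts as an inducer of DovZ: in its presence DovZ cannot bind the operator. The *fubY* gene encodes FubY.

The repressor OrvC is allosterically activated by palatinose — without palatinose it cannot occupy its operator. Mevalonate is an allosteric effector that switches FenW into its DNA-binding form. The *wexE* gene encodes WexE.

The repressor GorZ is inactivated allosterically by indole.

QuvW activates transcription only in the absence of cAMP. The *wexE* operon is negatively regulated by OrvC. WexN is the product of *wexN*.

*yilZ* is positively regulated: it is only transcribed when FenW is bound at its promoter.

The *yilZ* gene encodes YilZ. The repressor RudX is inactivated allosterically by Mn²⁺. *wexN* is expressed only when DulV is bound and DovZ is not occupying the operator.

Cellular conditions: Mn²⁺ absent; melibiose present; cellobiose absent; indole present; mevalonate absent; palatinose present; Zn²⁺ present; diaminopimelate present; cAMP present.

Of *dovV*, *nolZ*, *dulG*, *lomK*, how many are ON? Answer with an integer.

cAMP is present, so QuvW is inactive.
Palatinose is present, so OrvC is active.
With repressor OrvC bound, *wexE* is not transcribed.
So WexE is not produced.
No activator is available at the *dovV* promoter, so *dovV* is not transcribed.
→ *dovV* is OFF.
Indole is present, so GorZ is inactive.
With no repressor bound, *fubY* is transcribed.
So FubY is produced and active.
Mevalonate is absent, so FenW is inactive.
Required activator FenW is absent, so *yilZ* is not transcribed.
So YilZ is not produced.
With repressor FubY bound, *nolZ* is not transcribed.
→ *nolZ* is OFF.
Melibiose is present, so DulV is inactive.
Zn²⁺ is present, so DovZ is inactive.
Required activator DulV is absent, so *wexN* is not transcribed.
So WexN is not produced.
Diaminopimelate is present, so SovR is inactive.
No activator is available at the *dulG* promoter, so *dulG* is not transcribed.
→ *dulG* is OFF.
Cellobiose is absent, so OxaD is active.
Mn²⁺ is absent, so RudX is active.
With repressor OxaD bound, *lomK* is not transcribed.
→ *lomK* is OFF.
0 of the 4 genes are transcribed.

0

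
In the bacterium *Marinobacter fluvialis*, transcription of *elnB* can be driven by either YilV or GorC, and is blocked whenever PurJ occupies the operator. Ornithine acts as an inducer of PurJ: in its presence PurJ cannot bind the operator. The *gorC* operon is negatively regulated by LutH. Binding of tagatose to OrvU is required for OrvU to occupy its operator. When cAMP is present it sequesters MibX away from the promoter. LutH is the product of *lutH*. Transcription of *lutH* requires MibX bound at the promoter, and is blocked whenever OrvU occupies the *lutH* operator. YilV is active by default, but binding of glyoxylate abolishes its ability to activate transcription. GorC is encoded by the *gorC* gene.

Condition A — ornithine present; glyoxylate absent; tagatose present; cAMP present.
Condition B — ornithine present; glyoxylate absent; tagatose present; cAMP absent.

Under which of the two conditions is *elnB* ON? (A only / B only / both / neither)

Condition A:
Ornithine is present, so PurJ is inactive.
Glyoxylate is absent, so YilV is active.
Tagatose is present, so OrvU is active.
cAMP is present, so MibX is inactive.
With repressor OrvU bound, *lutH* is not transcribed.
So LutH is not produced.
With no repressor bound, *gorC* is transcribed.
So GorC is produced and active.
Activator YilV is present, so *elnB* is transcribed.
→ *elnB* is ON in A.
Condition B:
Ornithine is present, so PurJ is inactive.
Glyoxylate is absent, so YilV is active.
Tagatose is present, so OrvU is active.
cAMP is absent, so MibX is active.
With repressor OrvU bound, *lutH* is not transcribed.
So LutH is not produced.
With no repressor bound, *gorC* is transcribed.
So GorC is produced and active.
Activator YilV is present, so *elnB* is transcribed.
→ *elnB* is ON in B.

both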